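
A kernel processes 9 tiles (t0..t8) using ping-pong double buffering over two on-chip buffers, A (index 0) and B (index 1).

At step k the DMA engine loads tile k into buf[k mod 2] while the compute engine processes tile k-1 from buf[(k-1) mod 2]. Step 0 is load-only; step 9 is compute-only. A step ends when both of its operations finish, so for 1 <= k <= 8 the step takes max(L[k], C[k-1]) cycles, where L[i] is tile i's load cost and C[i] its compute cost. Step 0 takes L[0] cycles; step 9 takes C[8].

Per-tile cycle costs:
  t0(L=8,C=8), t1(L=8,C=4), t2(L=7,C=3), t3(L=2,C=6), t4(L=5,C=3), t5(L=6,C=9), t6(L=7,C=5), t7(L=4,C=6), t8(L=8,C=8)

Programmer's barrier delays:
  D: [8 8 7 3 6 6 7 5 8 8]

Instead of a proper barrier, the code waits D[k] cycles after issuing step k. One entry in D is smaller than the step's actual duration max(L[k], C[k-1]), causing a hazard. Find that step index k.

hazard at step 6

step 0: need L[0]=8 = 8; D[0]=8 ok
step 1: need max(L[1]=8,C[0]=8) = 8; D[1]=8 ok
step 2: need max(L[2]=7,C[1]=4) = 7; D[2]=7 ok
step 3: need max(L[3]=2,C[2]=3) = 3; D[3]=3 ok
step 4: need max(L[4]=5,C[3]=6) = 6; D[4]=6 ok
step 5: need max(L[5]=6,C[4]=3) = 6; D[5]=6 ok
step 6: need max(L[6]=7,C[5]=9) = 9; D[6]=7 SHORT
step 7: need max(L[7]=4,C[6]=5) = 5; D[7]=5 ok
step 8: need max(L[8]=8,C[7]=6) = 8; D[8]=8 ok
step 9: need C[8]=8 = 8; D[9]=8 ok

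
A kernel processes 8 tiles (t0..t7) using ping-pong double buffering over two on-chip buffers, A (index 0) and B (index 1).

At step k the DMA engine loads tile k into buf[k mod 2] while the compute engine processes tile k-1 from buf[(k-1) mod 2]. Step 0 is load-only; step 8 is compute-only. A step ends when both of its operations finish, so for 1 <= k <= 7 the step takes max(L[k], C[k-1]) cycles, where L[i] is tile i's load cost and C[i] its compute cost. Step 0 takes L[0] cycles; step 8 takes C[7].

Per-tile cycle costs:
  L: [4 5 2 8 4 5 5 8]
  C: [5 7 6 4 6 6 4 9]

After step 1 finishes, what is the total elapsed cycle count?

[0] DMA t0→A (4c) ∥ CU idle ⇒ 4c, clock 4
[1] DMA t1→B (5c) ∥ CU A:t0 (5c) ⇒ 5c, clock 9
[2] DMA t2→A (2c) ∥ CU B:t1 (7c) ⇒ 7c, clock 16
[3] DMA t3→B (8c) ∥ CU A:t2 (6c) ⇒ 8c, clock 24
[4] DMA t4→A (4c) ∥ CU B:t3 (4c) ⇒ 4c, clock 28
[5] DMA t5→B (5c) ∥ CU A:t4 (6c) ⇒ 6c, clock 34
[6] DMA t6→A (5c) ∥ CU B:t5 (6c) ⇒ 6c, clock 40
[7] DMA t7→B (8c) ∥ CU A:t6 (4c) ⇒ 8c, clock 48
[8] DMA idle ∥ CU B:t7 (9c) ⇒ 9c, clock 57

end_cycle[1] = 9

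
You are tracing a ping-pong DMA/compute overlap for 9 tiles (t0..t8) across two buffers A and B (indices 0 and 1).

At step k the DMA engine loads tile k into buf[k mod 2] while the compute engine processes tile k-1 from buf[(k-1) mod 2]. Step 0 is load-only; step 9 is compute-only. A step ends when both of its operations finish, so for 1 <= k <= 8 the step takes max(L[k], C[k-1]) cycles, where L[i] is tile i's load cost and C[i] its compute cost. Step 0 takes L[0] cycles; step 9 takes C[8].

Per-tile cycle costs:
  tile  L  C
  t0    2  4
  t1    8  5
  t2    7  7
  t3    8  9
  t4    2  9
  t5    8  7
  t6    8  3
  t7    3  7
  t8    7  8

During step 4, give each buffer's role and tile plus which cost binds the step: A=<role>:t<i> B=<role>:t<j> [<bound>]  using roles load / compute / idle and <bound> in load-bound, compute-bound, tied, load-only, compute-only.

step 4: A=load:t4 B=compute:t3 [compute-bound]

[0] DMA t0→A (2c) ∥ CU idle ⇒ 2c, clock 2
[1] DMA t1→B (8c) ∥ CU A:t0 (4c) ⇒ 8c, clock 10
[2] DMA t2→A (7c) ∥ CU B:t1 (5c) ⇒ 7c, clock 17
[3] DMA t3→B (8c) ∥ CU A:t2 (7c) ⇒ 8c, clock 25
[4] DMA t4→A (2c) ∥ CU B:t3 (9c) ⇒ 9c, clock 34
[5] DMA t5→B (8c) ∥ CU A:t4 (9c) ⇒ 9c, clock 43
[6] DMA t6→A (8c) ∥ CU B:t5 (7c) ⇒ 8c, clock 51
[7] DMA t7→B (3c) ∥ CU A:t6 (3c) ⇒ 3c, clock 54
[8] DMA t8→A (7c) ∥ CU B:t7 (7c) ⇒ 7c, clock 61
[9] DMA idle ∥ CU A:t8 (8c) ⇒ 8c, clock 69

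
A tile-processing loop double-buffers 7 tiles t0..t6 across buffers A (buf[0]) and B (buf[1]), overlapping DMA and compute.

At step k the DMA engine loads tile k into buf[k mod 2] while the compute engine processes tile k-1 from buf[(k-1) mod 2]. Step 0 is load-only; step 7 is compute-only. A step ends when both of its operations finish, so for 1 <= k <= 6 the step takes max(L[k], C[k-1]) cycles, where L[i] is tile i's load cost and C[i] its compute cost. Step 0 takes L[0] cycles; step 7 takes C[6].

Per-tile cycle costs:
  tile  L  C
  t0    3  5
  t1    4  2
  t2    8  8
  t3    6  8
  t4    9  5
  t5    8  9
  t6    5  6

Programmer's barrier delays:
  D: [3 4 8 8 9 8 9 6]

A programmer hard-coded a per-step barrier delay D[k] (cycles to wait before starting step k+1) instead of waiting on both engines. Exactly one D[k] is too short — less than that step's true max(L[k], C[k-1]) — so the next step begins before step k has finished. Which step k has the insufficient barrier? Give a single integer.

hazard at step 1

k=0 barrier L[0]=3→3c, D[0]=3 ok
k=1 barrier max(L[1]=4,C[0]=5)→5c, D[1]=4 SHORT
k=2 barrier max(L[2]=8,C[1]=2)→8c, D[2]=8 ok
k=3 barrier max(L[3]=6,C[2]=8)→8c, D[3]=8 ok
k=4 barrier max(L[4]=9,C[3]=8)→9c, D[4]=9 ok
k=5 barrier max(L[5]=8,C[4]=5)→8c, D[5]=8 ok
k=6 barrier max(L[6]=5,C[5]=9)→9c, D[6]=9 ok
k=7 barrier C[6]=6→6c, D[7]=6 ok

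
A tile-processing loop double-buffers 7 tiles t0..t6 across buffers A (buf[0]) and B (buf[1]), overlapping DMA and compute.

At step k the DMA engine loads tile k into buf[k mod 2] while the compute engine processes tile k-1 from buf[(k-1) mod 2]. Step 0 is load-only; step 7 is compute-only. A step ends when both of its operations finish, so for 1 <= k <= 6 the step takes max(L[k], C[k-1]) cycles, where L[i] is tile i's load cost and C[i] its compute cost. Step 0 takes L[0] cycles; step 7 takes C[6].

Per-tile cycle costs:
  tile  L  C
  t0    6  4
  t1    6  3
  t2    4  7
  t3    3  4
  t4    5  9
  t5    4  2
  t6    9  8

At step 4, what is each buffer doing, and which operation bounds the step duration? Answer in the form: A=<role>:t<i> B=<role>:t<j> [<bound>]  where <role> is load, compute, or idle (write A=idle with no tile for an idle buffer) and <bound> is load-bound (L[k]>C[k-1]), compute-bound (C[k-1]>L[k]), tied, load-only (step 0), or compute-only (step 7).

step 4: A=load:t4 B=compute:t3 [load-bound]

[0] DMA t0→A (6c) ∥ CU idle ⇒ 6c, clock 6
[1] DMA t1→B (6c) ∥ CU A:t0 (4c) ⇒ 6c, clock 12
[2] DMA t2→A (4c) ∥ CU B:t1 (3c) ⇒ 4c, clock 16
[3] DMA t3→B (3c) ∥ CU A:t2 (7c) ⇒ 7c, clock 23
[4] DMA t4→A (5c) ∥ CU B:t3 (4c) ⇒ 5c, clock 28
[5] DMA t5→B (4c) ∥ CU A:t4 (9c) ⇒ 9c, clock 37
[6] DMA t6→A (9c) ∥ CU B:t5 (2c) ⇒ 9c, clock 46
[7] DMA idle ∥ CU A:t6 (8c) ⇒ 8c, clock 54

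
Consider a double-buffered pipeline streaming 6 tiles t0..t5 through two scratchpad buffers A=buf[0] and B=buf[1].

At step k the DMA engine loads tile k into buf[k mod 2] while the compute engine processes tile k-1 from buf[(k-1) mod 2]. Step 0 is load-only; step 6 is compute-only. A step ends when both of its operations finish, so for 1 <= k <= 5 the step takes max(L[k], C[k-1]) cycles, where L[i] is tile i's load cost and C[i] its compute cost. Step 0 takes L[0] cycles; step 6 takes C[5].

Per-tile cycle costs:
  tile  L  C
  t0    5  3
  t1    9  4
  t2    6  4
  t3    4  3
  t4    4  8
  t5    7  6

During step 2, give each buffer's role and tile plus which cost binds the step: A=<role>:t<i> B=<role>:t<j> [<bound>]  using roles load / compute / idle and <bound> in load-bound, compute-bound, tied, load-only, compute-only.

[0] DMA t0→A (5c) ∥ CU idle ⇒ 5c, clock 5
[1] DMA t1→B (9c) ∥ CU A:t0 (3c) ⇒ 9c, clock 14
[2] DMA t2→A (6c) ∥ CU B:t1 (4c) ⇒ 6c, clock 20
[3] DMA t3→B (4c) ∥ CU A:t2 (4c) ⇒ 4c, clock 24
[4] DMA t4→A (4c) ∥ CU B:t3 (3c) ⇒ 4c, clock 28
[5] DMA t5→B (7c) ∥ CU A:t4 (8c) ⇒ 8c, clock 36
[6] DMA idle ∥ CU B:t5 (6c) ⇒ 6c, clock 42

step 2: A=load:t2 B=compute:t1 [load-bound]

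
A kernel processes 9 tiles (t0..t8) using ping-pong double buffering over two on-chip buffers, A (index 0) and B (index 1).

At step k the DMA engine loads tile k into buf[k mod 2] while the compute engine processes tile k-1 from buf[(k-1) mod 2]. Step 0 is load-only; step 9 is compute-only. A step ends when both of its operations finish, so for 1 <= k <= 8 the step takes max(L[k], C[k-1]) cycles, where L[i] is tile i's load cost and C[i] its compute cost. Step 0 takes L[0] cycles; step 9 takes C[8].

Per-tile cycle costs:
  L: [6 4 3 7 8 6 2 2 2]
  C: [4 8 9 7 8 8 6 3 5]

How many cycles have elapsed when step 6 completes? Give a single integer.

end_cycle[6] = 51

[0] DMA t0→A (6c) ∥ CU idle ⇒ 6c, clock 6
[1] DMA t1→B (4c) ∥ CU A:t0 (4c) ⇒ 4c, clock 10
[2] DMA t2→A (3c) ∥ CU B:t1 (8c) ⇒ 8c, clock 18
[3] DMA t3→B (7c) ∥ CU A:t2 (9c) ⇒ 9c, clock 27
[4] DMA t4→A (8c) ∥ CU B:t3 (7c) ⇒ 8c, clock 35
[5] DMA t5→B (6c) ∥ CU A:t4 (8c) ⇒ 8c, clock 43
[6] DMA t6→A (2c) ∥ CU B:t5 (8c) ⇒ 8c, clock 51
[7] DMA t7→B (2c) ∥ CU A:t6 (6c) ⇒ 6c, clock 57
[8] DMA t8→A (2c) ∥ CU B:t7 (3c) ⇒ 3c, clock 60
[9] DMA idle ∥ CU A:t8 (5c) ⇒ 5c, clock 65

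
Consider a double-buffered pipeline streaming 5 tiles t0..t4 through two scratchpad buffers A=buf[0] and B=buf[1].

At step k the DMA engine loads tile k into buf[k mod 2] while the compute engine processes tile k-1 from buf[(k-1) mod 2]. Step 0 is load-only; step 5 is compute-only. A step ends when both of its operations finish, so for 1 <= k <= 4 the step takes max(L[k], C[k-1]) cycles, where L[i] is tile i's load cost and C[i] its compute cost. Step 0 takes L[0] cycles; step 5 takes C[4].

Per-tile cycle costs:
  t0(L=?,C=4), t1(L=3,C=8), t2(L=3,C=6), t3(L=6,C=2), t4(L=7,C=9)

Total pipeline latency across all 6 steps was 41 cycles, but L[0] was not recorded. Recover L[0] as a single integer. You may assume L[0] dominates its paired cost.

L[0] = 7

step 0 → dur = L[0]=? = L[0]  (unknown; binding)
step 1 → dur = max(L[1]=3, C[0]=4) = 4
step 2 → dur = max(L[2]=3, C[1]=8) = 8
step 3 → dur = max(L[3]=6, C[2]=6) = 6
step 4 → dur = max(L[4]=7, C[3]=2) = 7
step 5 → dur = C[4]=9 = 9
sum of known step durations = 34
dur[0] = total - known = 41 - 34 = 7
L[0] is the binding max in step 0, so L[0] = dur[0] = 7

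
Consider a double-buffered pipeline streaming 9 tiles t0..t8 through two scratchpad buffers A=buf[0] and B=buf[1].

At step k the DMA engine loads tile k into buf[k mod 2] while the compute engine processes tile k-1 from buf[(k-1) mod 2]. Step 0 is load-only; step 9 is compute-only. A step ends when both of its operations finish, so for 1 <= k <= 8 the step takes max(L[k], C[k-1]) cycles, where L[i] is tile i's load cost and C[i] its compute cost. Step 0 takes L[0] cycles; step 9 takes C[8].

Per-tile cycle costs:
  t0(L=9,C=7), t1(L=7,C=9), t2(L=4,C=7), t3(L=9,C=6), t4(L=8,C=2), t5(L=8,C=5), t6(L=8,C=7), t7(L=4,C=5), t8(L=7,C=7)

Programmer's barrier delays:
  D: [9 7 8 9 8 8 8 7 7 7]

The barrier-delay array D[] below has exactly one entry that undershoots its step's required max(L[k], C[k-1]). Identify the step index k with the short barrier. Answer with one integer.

[0] required=L[0]=9=9 vs D=9 ok
[1] required=max(L[1]=7,C[0]=7)=7 vs D=7 ok
[2] required=max(L[2]=4,C[1]=9)=9 vs D=8 SHORT
[3] required=max(L[3]=9,C[2]=7)=9 vs D=9 ok
[4] required=max(L[4]=8,C[3]=6)=8 vs D=8 ok
[5] required=max(L[5]=8,C[4]=2)=8 vs D=8 ok
[6] required=max(L[6]=8,C[5]=5)=8 vs D=8 ok
[7] required=max(L[7]=4,C[6]=7)=7 vs D=7 ok
[8] required=max(L[8]=7,C[7]=5)=7 vs D=7 ok
[9] required=C[8]=7=7 vs D=7 ok

hazard at step 2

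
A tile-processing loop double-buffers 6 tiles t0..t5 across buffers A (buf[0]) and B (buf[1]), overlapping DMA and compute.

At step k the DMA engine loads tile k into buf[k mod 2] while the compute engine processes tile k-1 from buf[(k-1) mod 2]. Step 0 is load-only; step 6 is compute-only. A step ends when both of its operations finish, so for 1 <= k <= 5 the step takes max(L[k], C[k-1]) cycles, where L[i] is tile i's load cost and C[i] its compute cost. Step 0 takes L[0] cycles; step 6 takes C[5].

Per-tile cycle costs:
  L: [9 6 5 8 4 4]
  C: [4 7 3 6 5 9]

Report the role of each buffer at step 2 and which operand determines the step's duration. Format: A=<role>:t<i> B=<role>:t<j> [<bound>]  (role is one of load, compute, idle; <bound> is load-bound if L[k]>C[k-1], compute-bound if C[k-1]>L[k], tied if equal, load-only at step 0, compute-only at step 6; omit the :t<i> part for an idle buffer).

[0] DMA t0→A (9c) ∥ CU idle ⇒ 9c, clock 9
[1] DMA t1→B (6c) ∥ CU A:t0 (4c) ⇒ 6c, clock 15
[2] DMA t2→A (5c) ∥ CU B:t1 (7c) ⇒ 7c, clock 22
[3] DMA t3→B (8c) ∥ CU A:t2 (3c) ⇒ 8c, clock 30
[4] DMA t4→A (4c) ∥ CU B:t3 (6c) ⇒ 6c, clock 36
[5] DMA t5→B (4c) ∥ CU A:t4 (5c) ⇒ 5c, clock 41
[6] DMA idle ∥ CU B:t5 (9c) ⇒ 9c, clock 50

step 2: A=load:t2 B=compute:t1 [compute-bound]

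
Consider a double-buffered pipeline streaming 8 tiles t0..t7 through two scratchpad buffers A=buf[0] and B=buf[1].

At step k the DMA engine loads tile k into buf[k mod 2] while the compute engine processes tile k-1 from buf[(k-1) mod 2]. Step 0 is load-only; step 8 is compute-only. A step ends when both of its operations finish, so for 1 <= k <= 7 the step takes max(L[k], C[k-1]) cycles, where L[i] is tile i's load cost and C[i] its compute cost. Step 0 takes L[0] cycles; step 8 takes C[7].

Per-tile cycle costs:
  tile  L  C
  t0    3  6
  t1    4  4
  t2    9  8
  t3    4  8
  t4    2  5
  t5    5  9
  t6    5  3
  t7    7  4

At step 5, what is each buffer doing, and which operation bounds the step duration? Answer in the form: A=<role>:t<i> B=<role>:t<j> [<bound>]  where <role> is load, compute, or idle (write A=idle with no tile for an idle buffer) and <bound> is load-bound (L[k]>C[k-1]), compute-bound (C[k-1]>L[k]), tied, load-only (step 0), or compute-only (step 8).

step 5: A=compute:t4 B=load:t5 [tied]

step 0: L[0]=3 → dur=3, Σ=3 | A=load:t0 B=idle [load-only]
step 1: L[1]=4 C[0]=6 → dur=6, Σ=9 | A=compute:t0 B=load:t1 [compute-bound]
step 2: L[2]=9 C[1]=4 → dur=9, Σ=18 | A=load:t2 B=compute:t1 [load-bound]
step 3: L[3]=4 C[2]=8 → dur=8, Σ=26 | A=compute:t2 B=load:t3 [compute-bound]
step 4: L[4]=2 C[3]=8 → dur=8, Σ=34 | A=load:t4 B=compute:t3 [compute-bound]
step 5: L[5]=5 C[4]=5 → dur=5, Σ=39 | A=compute:t4 B=load:t5 [tied]
step 6: L[6]=5 C[5]=9 → dur=9, Σ=48 | A=load:t6 B=compute:t5 [compute-bound]
step 7: L[7]=7 C[6]=3 → dur=7, Σ=55 | A=compute:t6 B=load:t7 [load-bound]
step 8: C[7]=4 → dur=4, Σ=59 | A=idle B=compute:t7 [compute-only]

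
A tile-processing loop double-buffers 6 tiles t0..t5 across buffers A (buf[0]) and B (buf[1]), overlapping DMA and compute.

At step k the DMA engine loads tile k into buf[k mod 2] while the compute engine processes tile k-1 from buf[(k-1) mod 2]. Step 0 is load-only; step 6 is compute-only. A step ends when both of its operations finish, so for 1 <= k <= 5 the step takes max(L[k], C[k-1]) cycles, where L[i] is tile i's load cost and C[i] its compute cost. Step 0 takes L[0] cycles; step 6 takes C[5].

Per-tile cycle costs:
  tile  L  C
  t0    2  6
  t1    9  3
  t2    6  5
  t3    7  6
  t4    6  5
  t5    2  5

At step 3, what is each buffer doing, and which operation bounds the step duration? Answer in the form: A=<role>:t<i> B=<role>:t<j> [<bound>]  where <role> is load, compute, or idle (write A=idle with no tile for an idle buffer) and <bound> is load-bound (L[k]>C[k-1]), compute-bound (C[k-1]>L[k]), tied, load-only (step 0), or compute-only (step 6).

step 0: L[0]=2 → dur=2, Σ=2 | A=load:t0 B=idle [load-only]
step 1: L[1]=9 C[0]=6 → dur=9, Σ=11 | A=compute:t0 B=load:t1 [load-bound]
step 2: L[2]=6 C[1]=3 → dur=6, Σ=17 | A=load:t2 B=compute:t1 [load-bound]
step 3: L[3]=7 C[2]=5 → dur=7, Σ=24 | A=compute:t2 B=load:t3 [load-bound]
step 4: L[4]=6 C[3]=6 → dur=6, Σ=30 | A=load:t4 B=compute:t3 [tied]
step 5: L[5]=2 C[4]=5 → dur=5, Σ=35 | A=compute:t4 B=load:t5 [compute-bound]
step 6: C[5]=5 → dur=5, Σ=40 | A=idle B=compute:t5 [compute-only]

step 3: A=compute:t2 B=load:t3 [load-bound]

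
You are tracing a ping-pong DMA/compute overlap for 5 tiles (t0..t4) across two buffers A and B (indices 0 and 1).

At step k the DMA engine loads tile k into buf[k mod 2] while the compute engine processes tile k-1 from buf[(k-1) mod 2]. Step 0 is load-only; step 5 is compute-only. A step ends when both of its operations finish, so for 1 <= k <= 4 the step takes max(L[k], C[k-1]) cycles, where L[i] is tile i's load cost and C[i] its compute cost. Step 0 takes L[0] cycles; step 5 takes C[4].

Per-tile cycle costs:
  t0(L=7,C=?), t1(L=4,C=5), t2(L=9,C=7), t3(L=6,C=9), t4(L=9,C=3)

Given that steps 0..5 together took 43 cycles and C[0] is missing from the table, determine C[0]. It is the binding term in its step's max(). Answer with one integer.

step 0 → dur = L[0]=7 = 7
step 1 → dur = max(L[1]=4, C[0]=?) = C[0]  (unknown; binding)
step 2 → dur = max(L[2]=9, C[1]=5) = 9
step 3 → dur = max(L[3]=6, C[2]=7) = 7
step 4 → dur = max(L[4]=9, C[3]=9) = 9
step 5 → dur = C[4]=3 = 3
sum of known step durations = 35
dur[1] = total - known = 43 - 35 = 8
C[0] is the binding max in step 1, so C[0] = dur[1] = 8

C[0] = 8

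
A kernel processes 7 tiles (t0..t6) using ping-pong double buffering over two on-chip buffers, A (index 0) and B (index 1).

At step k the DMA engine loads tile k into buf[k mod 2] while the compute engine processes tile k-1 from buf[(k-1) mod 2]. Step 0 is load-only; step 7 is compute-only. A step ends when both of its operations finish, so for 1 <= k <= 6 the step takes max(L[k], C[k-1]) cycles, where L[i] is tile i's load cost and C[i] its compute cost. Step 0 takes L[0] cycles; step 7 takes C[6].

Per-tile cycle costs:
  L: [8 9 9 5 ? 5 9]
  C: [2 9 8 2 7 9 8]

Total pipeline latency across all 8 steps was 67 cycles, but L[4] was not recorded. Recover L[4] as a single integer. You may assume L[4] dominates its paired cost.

step 0 | dur = L[0]=8 = 8
step 1 | dur = max(L[1]=9, C[0]=2) = 9
step 2 | dur = max(L[2]=9, C[1]=9) = 9
step 3 | dur = max(L[3]=5, C[2]=8) = 8
step 4 | dur = max(L[4]=?, C[3]=2) = L[4]  (unknown; binding)
step 5 | dur = max(L[5]=5, C[4]=7) = 7
step 6 | dur = max(L[6]=9, C[5]=9) = 9
step 7 | dur = C[6]=8 = 8
sum of known step durations = 58
dur[4] = total - known = 67 - 58 = 9
L[4] is the binding max in step 4, so L[4] = dur[4] = 9

L[4] = 9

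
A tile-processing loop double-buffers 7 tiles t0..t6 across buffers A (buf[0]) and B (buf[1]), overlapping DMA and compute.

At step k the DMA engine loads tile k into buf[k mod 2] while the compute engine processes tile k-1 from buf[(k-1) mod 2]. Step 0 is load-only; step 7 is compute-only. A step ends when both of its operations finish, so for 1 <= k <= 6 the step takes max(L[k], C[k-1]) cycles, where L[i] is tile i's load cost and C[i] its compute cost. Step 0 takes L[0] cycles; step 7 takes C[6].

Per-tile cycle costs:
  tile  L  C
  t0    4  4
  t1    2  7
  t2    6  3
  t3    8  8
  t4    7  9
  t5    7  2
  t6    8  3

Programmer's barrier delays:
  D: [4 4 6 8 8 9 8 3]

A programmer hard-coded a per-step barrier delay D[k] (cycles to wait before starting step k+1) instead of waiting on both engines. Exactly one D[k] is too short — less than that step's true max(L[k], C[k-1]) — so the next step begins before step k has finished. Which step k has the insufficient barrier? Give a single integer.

k=0 barrier L[0]=4→4c, D[0]=4 ok
k=1 barrier max(L[1]=2,C[0]=4)→4c, D[1]=4 ok
k=2 barrier max(L[2]=6,C[1]=7)→7c, D[2]=6 SHORT
k=3 barrier max(L[3]=8,C[2]=3)→8c, D[3]=8 ok
k=4 barrier max(L[4]=7,C[3]=8)→8c, D[4]=8 ok
k=5 barrier max(L[5]=7,C[4]=9)→9c, D[5]=9 ok
k=6 barrier max(L[6]=8,C[5]=2)→8c, D[6]=8 ok
k=7 barrier C[6]=3→3c, D[7]=3 ok

hazard at step 2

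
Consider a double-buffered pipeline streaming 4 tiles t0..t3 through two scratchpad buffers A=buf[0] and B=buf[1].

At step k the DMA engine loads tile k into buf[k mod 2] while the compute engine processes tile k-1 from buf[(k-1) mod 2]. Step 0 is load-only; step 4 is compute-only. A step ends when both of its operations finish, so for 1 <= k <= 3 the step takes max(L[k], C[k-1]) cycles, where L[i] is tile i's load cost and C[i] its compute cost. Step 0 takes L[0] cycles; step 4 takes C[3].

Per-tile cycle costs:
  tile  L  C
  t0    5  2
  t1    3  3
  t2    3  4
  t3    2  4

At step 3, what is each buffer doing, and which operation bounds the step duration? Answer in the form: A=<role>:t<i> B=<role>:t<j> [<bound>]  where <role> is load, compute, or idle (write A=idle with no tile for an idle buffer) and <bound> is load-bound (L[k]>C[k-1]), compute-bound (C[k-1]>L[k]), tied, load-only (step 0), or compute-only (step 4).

  0. 5=5c; end=5; A:t0 B:-
  1. max(3,2)=3c; end=8; A:t0 B:t1
  2. max(3,3)=3c; end=11; A:t2 B:t1
  3. max(2,4)=4c; end=15; A:t2 B:t3
  4. 4=4c; end=19; A:t2 B:t3

step 3: A=compute:t2 B=load:t3 [compute-bound]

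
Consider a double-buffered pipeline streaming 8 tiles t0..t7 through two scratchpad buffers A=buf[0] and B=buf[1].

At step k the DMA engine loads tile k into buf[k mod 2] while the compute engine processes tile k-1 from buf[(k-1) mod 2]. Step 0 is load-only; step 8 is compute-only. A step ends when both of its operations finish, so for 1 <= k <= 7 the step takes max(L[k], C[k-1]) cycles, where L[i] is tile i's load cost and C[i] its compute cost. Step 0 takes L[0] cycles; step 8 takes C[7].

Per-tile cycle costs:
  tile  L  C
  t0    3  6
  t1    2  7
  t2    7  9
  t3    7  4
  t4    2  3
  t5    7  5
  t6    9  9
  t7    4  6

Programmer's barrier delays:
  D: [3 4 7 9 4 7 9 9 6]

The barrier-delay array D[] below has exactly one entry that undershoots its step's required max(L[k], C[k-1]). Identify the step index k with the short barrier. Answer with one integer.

step 0: need L[0]=3 = 3; D[0]=3 ok
step 1: need max(L[1]=2,C[0]=6) = 6; D[1]=4 SHORT
step 2: need max(L[2]=7,C[1]=7) = 7; D[2]=7 ok
step 3: need max(L[3]=7,C[2]=9) = 9; D[3]=9 ok
step 4: need max(L[4]=2,C[3]=4) = 4; D[4]=4 ok
step 5: need max(L[5]=7,C[4]=3) = 7; D[5]=7 ok
step 6: need max(L[6]=9,C[5]=5) = 9; D[6]=9 ok
step 7: need max(L[7]=4,C[6]=9) = 9; D[7]=9 ok
step 8: need C[7]=6 = 6; D[8]=6 ok

hazard at step 1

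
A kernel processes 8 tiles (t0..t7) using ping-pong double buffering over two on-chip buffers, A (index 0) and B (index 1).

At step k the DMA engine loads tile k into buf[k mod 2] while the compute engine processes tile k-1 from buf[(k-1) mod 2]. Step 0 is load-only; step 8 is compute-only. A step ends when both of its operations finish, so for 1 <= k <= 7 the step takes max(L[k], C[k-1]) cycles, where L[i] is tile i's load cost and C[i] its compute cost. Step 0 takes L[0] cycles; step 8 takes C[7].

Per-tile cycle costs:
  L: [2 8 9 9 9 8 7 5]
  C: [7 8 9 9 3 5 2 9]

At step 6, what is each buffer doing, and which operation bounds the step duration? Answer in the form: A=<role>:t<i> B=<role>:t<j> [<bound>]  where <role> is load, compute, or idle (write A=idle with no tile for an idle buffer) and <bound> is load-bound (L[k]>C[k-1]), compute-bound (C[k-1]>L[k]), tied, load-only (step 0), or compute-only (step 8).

step 6: A=load:t6 B=compute:t5 [load-bound]

k=0 load=t0/2c comp=- wait=2 total=2
k=1 load=t1/8c comp=t0/7c wait=8 total=10
k=2 load=t2/9c comp=t1/8c wait=9 total=19
k=3 load=t3/9c comp=t2/9c wait=9 total=28
k=4 load=t4/9c comp=t3/9c wait=9 total=37
k=5 load=t5/8c comp=t4/3c wait=8 total=45
k=6 load=t6/7c comp=t5/5c wait=7 total=52
k=7 load=t7/5c comp=t6/2c wait=5 total=57
k=8 load=- comp=t7/9c wait=9 total=66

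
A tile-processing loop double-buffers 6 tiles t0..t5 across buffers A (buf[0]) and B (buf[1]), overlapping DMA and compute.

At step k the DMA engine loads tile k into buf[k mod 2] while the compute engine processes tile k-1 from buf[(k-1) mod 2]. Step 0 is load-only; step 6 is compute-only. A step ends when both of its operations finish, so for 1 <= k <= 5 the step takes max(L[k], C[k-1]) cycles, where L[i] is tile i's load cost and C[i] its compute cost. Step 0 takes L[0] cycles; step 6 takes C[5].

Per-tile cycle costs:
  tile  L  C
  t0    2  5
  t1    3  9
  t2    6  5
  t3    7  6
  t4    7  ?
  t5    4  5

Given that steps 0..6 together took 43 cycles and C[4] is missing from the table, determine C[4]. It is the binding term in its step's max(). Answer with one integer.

C[4] = 8

step 0 → dur = L[0]=2 = 2
step 1 → dur = max(L[1]=3, C[0]=5) = 5
step 2 → dur = max(L[2]=6, C[1]=9) = 9
step 3 → dur = max(L[3]=7, C[2]=5) = 7
step 4 → dur = max(L[4]=7, C[3]=6) = 7
step 5 → dur = max(L[5]=4, C[4]=?) = C[4]  (unknown; binding)
step 6 → dur = C[5]=5 = 5
sum of known step durations = 35
dur[5] = total - known = 43 - 35 = 8
C[4] is the binding max in step 5, so C[4] = dur[5] = 8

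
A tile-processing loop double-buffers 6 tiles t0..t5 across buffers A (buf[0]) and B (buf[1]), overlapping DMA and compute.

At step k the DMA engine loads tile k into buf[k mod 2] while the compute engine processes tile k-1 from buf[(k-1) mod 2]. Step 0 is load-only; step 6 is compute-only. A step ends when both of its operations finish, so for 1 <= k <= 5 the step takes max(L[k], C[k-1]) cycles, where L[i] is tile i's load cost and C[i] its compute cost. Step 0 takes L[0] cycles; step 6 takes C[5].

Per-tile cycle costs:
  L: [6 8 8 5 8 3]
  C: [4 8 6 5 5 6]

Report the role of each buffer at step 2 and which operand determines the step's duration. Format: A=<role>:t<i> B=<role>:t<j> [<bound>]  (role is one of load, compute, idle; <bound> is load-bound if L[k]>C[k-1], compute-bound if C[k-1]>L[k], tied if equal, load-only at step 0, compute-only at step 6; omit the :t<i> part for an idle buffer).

step 0: L[0]=6 → dur=6, Σ=6 | A=load:t0 B=idle [load-only]
step 1: L[1]=8 C[0]=4 → dur=8, Σ=14 | A=compute:t0 B=load:t1 [load-bound]
step 2: L[2]=8 C[1]=8 → dur=8, Σ=22 | A=load:t2 B=compute:t1 [tied]
step 3: L[3]=5 C[2]=6 → dur=6, Σ=28 | A=compute:t2 B=load:t3 [compute-bound]
step 4: L[4]=8 C[3]=5 → dur=8, Σ=36 | A=load:t4 B=compute:t3 [load-bound]
step 5: L[5]=3 C[4]=5 → dur=5, Σ=41 | A=compute:t4 B=load:t5 [compute-bound]
step 6: C[5]=6 → dur=6, Σ=47 | A=idle B=compute:t5 [compute-only]

step 2: A=load:t2 B=compute:t1 [tied]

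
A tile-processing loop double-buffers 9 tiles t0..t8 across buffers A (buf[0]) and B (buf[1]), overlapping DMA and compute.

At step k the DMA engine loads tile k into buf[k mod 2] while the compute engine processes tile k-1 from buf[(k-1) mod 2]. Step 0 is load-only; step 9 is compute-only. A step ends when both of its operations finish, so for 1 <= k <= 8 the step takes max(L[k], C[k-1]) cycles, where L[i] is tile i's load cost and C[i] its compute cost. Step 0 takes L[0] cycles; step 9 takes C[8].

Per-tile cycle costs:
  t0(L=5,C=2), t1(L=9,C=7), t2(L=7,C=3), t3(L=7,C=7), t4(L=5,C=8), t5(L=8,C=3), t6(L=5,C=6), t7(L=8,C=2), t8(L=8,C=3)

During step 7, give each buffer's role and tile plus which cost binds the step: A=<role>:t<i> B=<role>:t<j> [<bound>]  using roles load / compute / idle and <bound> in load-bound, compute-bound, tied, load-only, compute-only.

step 0: L[0]=5 → dur=5, Σ=5 | A=load:t0 B=idle [load-only]
step 1: L[1]=9 C[0]=2 → dur=9, Σ=14 | A=compute:t0 B=load:t1 [load-bound]
step 2: L[2]=7 C[1]=7 → dur=7, Σ=21 | A=load:t2 B=compute:t1 [tied]
step 3: L[3]=7 C[2]=3 → dur=7, Σ=28 | A=compute:t2 B=load:t3 [load-bound]
step 4: L[4]=5 C[3]=7 → dur=7, Σ=35 | A=load:t4 B=compute:t3 [compute-bound]
step 5: L[5]=8 C[4]=8 → dur=8, Σ=43 | A=compute:t4 B=load:t5 [tied]
step 6: L[6]=5 C[5]=3 → dur=5, Σ=48 | A=load:t6 B=compute:t5 [load-bound]
step 7: L[7]=8 C[6]=6 → dur=8, Σ=56 | A=compute:t6 B=load:t7 [load-bound]
step 8: L[8]=8 C[7]=2 → dur=8, Σ=64 | A=load:t8 B=compute:t7 [load-bound]
step 9: C[8]=3 → dur=3, Σ=67 | A=compute:t8 B=idle [compute-only]

step 7: A=compute:t6 B=load:t7 [load-bound]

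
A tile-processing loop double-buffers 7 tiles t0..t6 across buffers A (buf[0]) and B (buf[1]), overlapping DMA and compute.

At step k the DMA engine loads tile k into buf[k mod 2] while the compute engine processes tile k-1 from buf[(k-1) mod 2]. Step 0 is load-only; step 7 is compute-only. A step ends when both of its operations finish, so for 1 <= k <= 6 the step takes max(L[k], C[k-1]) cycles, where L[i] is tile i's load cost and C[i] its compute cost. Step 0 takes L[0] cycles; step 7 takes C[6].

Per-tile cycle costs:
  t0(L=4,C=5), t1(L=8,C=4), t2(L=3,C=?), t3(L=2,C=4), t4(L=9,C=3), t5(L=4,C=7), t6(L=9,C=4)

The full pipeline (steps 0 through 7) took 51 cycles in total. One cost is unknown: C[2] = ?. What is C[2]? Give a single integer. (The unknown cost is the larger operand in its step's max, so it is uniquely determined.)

step 0: dur = L[0]=4 = 4
step 1: dur = max(L[1]=8, C[0]=5) = 8
step 2: dur = max(L[2]=3, C[1]=4) = 4
step 3: dur = max(L[3]=2, C[2]=?) = C[2]  (unknown; binding)
step 4: dur = max(L[4]=9, C[3]=4) = 9
step 5: dur = max(L[5]=4, C[4]=3) = 4
step 6: dur = max(L[6]=9, C[5]=7) = 9
step 7: dur = C[6]=4 = 4
sum of known step durations = 42
dur[3] = total - known = 51 - 42 = 9
C[2] is the binding max in step 3, so C[2] = dur[3] = 9

C[2] = 9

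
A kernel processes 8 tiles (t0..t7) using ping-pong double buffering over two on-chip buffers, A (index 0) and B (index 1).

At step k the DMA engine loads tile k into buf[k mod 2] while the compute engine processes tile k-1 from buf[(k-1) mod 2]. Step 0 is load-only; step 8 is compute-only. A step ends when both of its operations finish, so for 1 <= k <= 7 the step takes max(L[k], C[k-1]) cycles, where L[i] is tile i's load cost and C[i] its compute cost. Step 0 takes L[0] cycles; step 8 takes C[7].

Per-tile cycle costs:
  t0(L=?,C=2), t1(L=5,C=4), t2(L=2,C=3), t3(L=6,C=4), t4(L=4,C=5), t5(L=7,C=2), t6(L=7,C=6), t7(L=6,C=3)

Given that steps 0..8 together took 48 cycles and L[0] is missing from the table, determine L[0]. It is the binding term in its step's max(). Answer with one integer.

step 0 | dur = L[0]=? = L[0]  (unknown; binding)
step 1 | dur = max(L[1]=5, C[0]=2) = 5
step 2 | dur = max(L[2]=2, C[1]=4) = 4
step 3 | dur = max(L[3]=6, C[2]=3) = 6
step 4 | dur = max(L[4]=4, C[3]=4) = 4
step 5 | dur = max(L[5]=7, C[4]=5) = 7
step 6 | dur = max(L[6]=7, C[5]=2) = 7
step 7 | dur = max(L[7]=6, C[6]=6) = 6
step 8 | dur = C[7]=3 = 3
sum of known step durations = 42
dur[0] = total - known = 48 - 42 = 6
L[0] is the binding max in step 0, so L[0] = dur[0] = 6

L[0] = 6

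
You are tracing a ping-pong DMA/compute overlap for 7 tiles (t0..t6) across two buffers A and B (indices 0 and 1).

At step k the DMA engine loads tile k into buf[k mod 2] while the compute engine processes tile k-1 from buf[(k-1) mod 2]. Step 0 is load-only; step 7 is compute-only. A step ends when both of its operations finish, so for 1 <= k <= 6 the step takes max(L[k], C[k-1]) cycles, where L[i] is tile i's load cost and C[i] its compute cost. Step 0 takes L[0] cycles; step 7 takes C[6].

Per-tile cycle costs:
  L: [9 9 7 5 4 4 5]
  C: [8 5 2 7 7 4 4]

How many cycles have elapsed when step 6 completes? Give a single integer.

end_cycle[6] = 49

[0] DMA t0→A (9c) ∥ CU idle ⇒ 9c, clock 9
[1] DMA t1→B (9c) ∥ CU A:t0 (8c) ⇒ 9c, clock 18
[2] DMA t2→A (7c) ∥ CU B:t1 (5c) ⇒ 7c, clock 25
[3] DMA t3→B (5c) ∥ CU A:t2 (2c) ⇒ 5c, clock 30
[4] DMA t4→A (4c) ∥ CU B:t3 (7c) ⇒ 7c, clock 37
[5] DMA t5→B (4c) ∥ CU A:t4 (7c) ⇒ 7c, clock 44
[6] DMA t6→A (5c) ∥ CU B:t5 (4c) ⇒ 5c, clock 49
[7] DMA idle ∥ CU A:t6 (4c) ⇒ 4c, clock 53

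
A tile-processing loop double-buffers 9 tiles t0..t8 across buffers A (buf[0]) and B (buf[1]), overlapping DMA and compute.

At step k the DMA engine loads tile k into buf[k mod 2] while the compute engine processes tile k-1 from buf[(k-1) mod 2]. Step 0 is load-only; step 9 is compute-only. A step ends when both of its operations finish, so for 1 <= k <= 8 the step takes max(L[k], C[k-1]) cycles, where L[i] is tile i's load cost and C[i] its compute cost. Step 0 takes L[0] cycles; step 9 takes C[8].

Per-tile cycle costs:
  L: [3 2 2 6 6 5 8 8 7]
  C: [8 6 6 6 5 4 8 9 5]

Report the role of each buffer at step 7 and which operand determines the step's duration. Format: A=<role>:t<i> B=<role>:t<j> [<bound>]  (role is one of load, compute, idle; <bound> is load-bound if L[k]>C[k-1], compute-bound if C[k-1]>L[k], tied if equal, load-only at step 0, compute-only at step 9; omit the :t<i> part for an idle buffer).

k=0 load=t0/3c comp=- wait=3 total=3
k=1 load=t1/2c comp=t0/8c wait=8 total=11
k=2 load=t2/2c comp=t1/6c wait=6 total=17
k=3 load=t3/6c comp=t2/6c wait=6 total=23
k=4 load=t4/6c comp=t3/6c wait=6 total=29
k=5 load=t5/5c comp=t4/5c wait=5 total=34
k=6 load=t6/8c comp=t5/4c wait=8 total=42
k=7 load=t7/8c comp=t6/8c wait=8 total=50
k=8 load=t8/7c comp=t7/9c wait=9 total=59
k=9 load=- comp=t8/5c wait=5 total=64

step 7: A=compute:t6 B=load:t7 [tied]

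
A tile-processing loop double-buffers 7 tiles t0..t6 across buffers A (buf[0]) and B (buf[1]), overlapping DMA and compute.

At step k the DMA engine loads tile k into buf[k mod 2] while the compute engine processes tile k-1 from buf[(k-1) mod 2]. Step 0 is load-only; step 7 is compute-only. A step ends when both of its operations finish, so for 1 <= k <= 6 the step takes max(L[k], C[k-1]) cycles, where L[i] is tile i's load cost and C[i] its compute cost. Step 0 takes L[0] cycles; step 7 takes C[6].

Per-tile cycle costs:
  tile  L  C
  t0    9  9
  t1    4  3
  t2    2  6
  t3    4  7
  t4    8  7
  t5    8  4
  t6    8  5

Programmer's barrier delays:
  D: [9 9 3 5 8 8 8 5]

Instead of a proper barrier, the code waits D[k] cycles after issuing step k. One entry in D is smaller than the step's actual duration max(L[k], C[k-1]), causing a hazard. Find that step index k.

step 0: need L[0]=9 = 9; D[0]=9 ok
step 1: need max(L[1]=4,C[0]=9) = 9; D[1]=9 ok
step 2: need max(L[2]=2,C[1]=3) = 3; D[2]=3 ok
step 3: need max(L[3]=4,C[2]=6) = 6; D[3]=5 SHORT
step 4: need max(L[4]=8,C[3]=7) = 8; D[4]=8 ok
step 5: need max(L[5]=8,C[4]=7) = 8; D[5]=8 ok
step 6: need max(L[6]=8,C[5]=4) = 8; D[6]=8 ok
step 7: need C[6]=5 = 5; D[7]=5 ok

hazard at step 3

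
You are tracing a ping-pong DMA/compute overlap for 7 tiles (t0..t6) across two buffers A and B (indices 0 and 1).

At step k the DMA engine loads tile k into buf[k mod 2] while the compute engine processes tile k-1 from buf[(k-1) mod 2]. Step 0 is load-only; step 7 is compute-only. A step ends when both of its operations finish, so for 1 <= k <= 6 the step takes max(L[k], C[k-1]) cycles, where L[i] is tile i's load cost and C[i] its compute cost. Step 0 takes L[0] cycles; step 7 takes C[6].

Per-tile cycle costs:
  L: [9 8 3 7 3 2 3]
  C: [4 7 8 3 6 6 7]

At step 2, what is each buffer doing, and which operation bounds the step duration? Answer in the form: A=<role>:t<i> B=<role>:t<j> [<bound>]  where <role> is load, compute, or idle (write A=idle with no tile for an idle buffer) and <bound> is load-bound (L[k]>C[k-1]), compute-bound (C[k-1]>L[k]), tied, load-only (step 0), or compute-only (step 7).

step 2: A=load:t2 B=compute:t1 [compute-bound]

  0. 9=9c; end=9; A:t0 B:-
  1. max(8,4)=8c; end=17; A:t0 B:t1
  2. max(3,7)=7c; end=24; A:t2 B:t1
  3. max(7,8)=8c; end=32; A:t2 B:t3
  4. max(3,3)=3c; end=35; A:t4 B:t3
  5. max(2,6)=6c; end=41; A:t4 B:t5
  6. max(3,6)=6c; end=47; A:t6 B:t5
  7. 7=7c; end=54; A:t6 B:t5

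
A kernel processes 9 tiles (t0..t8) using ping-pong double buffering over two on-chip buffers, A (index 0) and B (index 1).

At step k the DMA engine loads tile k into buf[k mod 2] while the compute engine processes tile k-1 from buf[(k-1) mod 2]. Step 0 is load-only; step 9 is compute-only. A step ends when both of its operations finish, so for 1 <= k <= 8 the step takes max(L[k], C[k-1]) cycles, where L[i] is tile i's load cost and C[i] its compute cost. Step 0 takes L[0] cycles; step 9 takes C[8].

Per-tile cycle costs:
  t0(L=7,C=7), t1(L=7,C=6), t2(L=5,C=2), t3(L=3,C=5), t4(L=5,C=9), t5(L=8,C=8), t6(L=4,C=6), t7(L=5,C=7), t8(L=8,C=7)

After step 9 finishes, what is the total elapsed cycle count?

  0. 7=7c; end=7; A:t0 B:-
  1. max(7,7)=7c; end=14; A:t0 B:t1
  2. max(5,6)=6c; end=20; A:t2 B:t1
  3. max(3,2)=3c; end=23; A:t2 B:t3
  4. max(5,5)=5c; end=28; A:t4 B:t3
  5. max(8,9)=9c; end=37; A:t4 B:t5
  6. max(4,8)=8c; end=45; A:t6 B:t5
  7. max(5,6)=6c; end=51; A:t6 B:t7
  8. max(8,7)=8c; end=59; A:t8 B:t7
  9. 7=7c; end=66; A:t8 B:t7

end_cycle[9] = 66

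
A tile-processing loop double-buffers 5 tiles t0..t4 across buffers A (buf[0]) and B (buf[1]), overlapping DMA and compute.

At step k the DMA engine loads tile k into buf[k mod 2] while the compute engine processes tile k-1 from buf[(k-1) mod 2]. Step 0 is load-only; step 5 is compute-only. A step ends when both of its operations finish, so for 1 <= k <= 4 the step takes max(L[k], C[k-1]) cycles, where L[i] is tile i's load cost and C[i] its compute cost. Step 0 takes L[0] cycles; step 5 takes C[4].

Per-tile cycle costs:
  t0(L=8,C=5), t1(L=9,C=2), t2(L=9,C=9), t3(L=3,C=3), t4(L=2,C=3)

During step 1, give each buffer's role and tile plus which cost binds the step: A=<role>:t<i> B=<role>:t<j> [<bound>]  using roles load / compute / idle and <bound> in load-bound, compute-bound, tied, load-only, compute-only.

step 1: A=compute:t0 B=load:t1 [load-bound]

[0] DMA t0→A (8c) ∥ CU idle ⇒ 8c, clock 8
[1] DMA t1→B (9c) ∥ CU A:t0 (5c) ⇒ 9c, clock 17
[2] DMA t2→A (9c) ∥ CU B:t1 (2c) ⇒ 9c, clock 26
[3] DMA t3→B (3c) ∥ CU A:t2 (9c) ⇒ 9c, clock 35
[4] DMA t4→A (2c) ∥ CU B:t3 (3c) ⇒ 3c, clock 38
[5] DMA idle ∥ CU A:t4 (3c) ⇒ 3c, clock 41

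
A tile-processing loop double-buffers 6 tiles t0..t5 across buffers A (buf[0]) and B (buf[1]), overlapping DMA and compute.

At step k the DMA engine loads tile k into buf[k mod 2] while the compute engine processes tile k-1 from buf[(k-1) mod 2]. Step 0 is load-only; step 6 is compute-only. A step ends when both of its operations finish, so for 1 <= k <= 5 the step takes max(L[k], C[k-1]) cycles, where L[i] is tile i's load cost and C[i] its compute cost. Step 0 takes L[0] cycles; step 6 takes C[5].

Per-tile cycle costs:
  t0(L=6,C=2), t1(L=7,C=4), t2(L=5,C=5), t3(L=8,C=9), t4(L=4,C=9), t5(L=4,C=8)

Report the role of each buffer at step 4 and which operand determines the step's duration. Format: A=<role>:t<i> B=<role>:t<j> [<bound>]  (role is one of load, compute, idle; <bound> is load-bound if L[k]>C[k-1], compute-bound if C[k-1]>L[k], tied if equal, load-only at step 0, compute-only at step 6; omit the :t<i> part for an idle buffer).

step 4: A=load:t4 B=compute:t3 [compute-bound]

k=0 load=t0/6c comp=- wait=6 total=6
k=1 load=t1/7c comp=t0/2c wait=7 total=13
k=2 load=t2/5c comp=t1/4c wait=5 total=18
k=3 load=t3/8c comp=t2/5c wait=8 total=26
k=4 load=t4/4c comp=t3/9c wait=9 total=35
k=5 load=t5/4c comp=t4/9c wait=9 total=44
k=6 load=- comp=t5/8c wait=8 total=52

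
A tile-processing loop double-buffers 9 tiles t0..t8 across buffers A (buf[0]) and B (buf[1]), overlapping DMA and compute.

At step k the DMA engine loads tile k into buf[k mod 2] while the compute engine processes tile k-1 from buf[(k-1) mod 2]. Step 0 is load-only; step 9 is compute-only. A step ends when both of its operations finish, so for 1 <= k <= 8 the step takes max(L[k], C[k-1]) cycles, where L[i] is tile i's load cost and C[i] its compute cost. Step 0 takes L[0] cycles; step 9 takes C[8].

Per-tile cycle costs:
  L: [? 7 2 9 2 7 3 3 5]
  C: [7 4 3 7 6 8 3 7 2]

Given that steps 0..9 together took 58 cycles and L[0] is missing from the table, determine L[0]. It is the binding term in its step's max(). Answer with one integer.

step 0 → dur = L[0]=? = L[0]  (unknown; binding)
step 1 → dur = max(L[1]=7, C[0]=7) = 7
step 2 → dur = max(L[2]=2, C[1]=4) = 4
step 3 → dur = max(L[3]=9, C[2]=3) = 9
step 4 → dur = max(L[4]=2, C[3]=7) = 7
step 5 → dur = max(L[5]=7, C[4]=6) = 7
step 6 → dur = max(L[6]=3, C[5]=8) = 8
step 7 → dur = max(L[7]=3, C[6]=3) = 3
step 8 → dur = max(L[8]=5, C[7]=7) = 7
step 9 → dur = C[8]=2 = 2
sum of known step durations = 54
dur[0] = total - known = 58 - 54 = 4
L[0] is the binding max in step 0, so L[0] = dur[0] = 4

L[0] = 4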